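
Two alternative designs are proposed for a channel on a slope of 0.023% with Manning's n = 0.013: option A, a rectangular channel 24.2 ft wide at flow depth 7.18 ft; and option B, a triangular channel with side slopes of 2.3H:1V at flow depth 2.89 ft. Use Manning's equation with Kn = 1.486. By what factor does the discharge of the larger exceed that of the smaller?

20.5

Channel A: Flow area A = b·y = 24.2 × 7.18 = 173.8 ft². Wetted perimeter P = b + 2y = 24.2 + 2×7.18 = 38.56 ft. Hydraulic radius R = A/P = 173.8/38.56 = 4.506 ft. Q_A = (1.486/0.013)·173.8·4.506^(2/3)·√0.00023 = 821.8 ft³/s.
Channel B: For a triangular section with side slope z = 2.3: A = zy² = 2.3×2.89² = 19.21 ft²; P = 2y√(1+z²) = 2×2.89×2.508 = 14.5 ft. Hydraulic radius R = A/P = 19.21/14.5 = 1.325 ft. Q_B = (1.486/0.013)·19.21·1.325^(2/3)·√0.00023 = 40.18 ft³/s.
The larger discharge is 821.8 ft³/s and the smaller is 40.18 ft³/s; the ratio is 20.5.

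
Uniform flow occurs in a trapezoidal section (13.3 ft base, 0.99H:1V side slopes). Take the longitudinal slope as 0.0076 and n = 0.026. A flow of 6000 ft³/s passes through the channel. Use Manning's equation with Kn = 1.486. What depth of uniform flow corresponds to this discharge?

y_n = 12.9 ft

Manning's equation rearranged: A R^(2/3) = nQ / (1.486·√S) = 0.026 × 6000 / (1.486 × √0.0076) = 1204.
Try y = 14.3 ft: A R^(2/3) = 1482 — too large.
Try y = 11.1 ft: A R^(2/3) = 895.5 — too small.
Try y = 12.9 ft: A R^(2/3) = 1205 — ≈ 1204.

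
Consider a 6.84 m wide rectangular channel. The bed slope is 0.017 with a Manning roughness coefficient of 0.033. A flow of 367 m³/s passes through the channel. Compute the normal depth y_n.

y_n = 7.65 m

Manning's equation rearranged: A R^(2/3) = nQ / (1·√S) = 0.033 × 367 / (√0.017) = 92.89.
Trying y = 6.31 m: A R^(2/3) = 73.4 — too small.
Trying y = 7.65 m: A R^(2/3) = 92.84 — matches.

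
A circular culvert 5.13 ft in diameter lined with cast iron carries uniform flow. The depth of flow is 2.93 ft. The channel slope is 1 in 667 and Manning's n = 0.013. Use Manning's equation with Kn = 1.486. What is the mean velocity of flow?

For a circular section of diameter D = 5.13 ft at depth y = 2.93 ft, the central angle is θ = 2 arccos(1 − 2y/D) = 3.427 rad. Then A = (D²/8)(θ − sin θ) = 12.2 ft² and P = Dθ/2 = 8.791 ft.
Hydraulic radius R = A/P = 12.2/8.791 = 1.388 ft.
From Manning's equation, V = (1.486/n) R^(2/3) S^(1/2) = (1.486/0.013) × 1.388^(2/3) × 0.001499^(1/2) = 5.51 ft/s.

V = 5.51 ft/s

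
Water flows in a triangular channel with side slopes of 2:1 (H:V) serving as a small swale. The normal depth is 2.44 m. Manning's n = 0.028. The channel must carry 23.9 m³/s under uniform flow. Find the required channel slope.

S = 0.00281

For a triangular section with side slope z = 2: A = zy² = 2×2.44² = 11.91 m²; P = 2y√(1+z²) = 2×2.44×2.236 = 10.91 m.
Hydraulic radius R = A/P = 11.91/10.91 = 1.091 m.
From Manning's equation, S = [nQ / (1 A R^(2/3))]² = [0.028 × 23.9 / (1 × 11.91 × 1.091^(2/3))]² = 0.00281.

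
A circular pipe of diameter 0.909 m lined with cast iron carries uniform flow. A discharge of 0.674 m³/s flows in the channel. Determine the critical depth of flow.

At critical depth, Q² T / (g A³) = 1, i.e. A³/T = Q²/g = 0.674²/9.81 = 0.04631.
At y = 0.394 m: A³/T = 0.02176 — too small.
At y = 0.541 m: A³/T = 0.07314 — too large.
At y = 0.48 m: A³/T = 0.0463 — close enough.

y_c = 0.48 m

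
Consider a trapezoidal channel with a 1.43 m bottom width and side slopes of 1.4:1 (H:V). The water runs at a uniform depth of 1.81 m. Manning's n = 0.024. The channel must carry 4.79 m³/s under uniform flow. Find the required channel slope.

S = 0.00028

With bottom width b = 1.43 m and side slope z = 1.4: A = (b + zy)y = (1.43 + 1.4×1.81)×1.81 = 7.175 m²; P = b + 2y√(1+z²) = 1.43 + 2×1.81×1.72 = 7.658 m.
Hydraulic radius R = A/P = 7.175/7.658 = 0.9369 m.
From Manning's equation, S = [nQ / (1 A R^(2/3))]² = [0.024 × 4.79 / (1 × 7.175 × 0.9369^(2/3))]² = 0.00028.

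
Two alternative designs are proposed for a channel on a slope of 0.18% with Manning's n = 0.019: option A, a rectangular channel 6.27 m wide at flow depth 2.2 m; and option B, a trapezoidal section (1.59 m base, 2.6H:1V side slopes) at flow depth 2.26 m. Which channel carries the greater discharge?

channel B

Channel A: Flow area A = b·y = 6.27 × 2.2 = 13.79 m². Wetted perimeter P = b + 2y = 6.27 + 2×2.2 = 10.67 m. Hydraulic radius R = A/P = 13.79/10.67 = 1.293 m. Q_A = (1/0.019)·13.79·1.293^(2/3)·√0.0018 = 36.55 m³/s.
Channel B: With bottom width b = 1.59 m and side slope z = 2.6: A = (b + zy)y = (1.59 + 2.6×2.26)×2.26 = 16.87 m²; P = b + 2y√(1+z²) = 1.59 + 2×2.26×2.786 = 14.18 m. Hydraulic radius R = A/P = 16.87/14.18 = 1.19 m. Q_B = (1/0.019)·16.87·1.19^(2/3)·√0.0018 = 42.31 m³/s.
Q_A = 36.55 m³/s vs Q_B = 42.31 m³/s, so channel B carries more.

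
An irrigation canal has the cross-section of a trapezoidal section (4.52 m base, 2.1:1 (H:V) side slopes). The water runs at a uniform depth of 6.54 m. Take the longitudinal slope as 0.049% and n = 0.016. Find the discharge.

Q = 375 m³/s

With bottom width b = 4.52 m and side slope z = 2.1: A = (b + zy)y = (4.52 + 2.1×6.54)×6.54 = 119.4 m²; P = b + 2y√(1+z²) = 4.52 + 2×6.54×2.326 = 34.94 m.
Hydraulic radius R = A/P = 119.4/34.94 = 3.416 m.
Manning's equation: Q = (1/n) A R^(2/3) S^(1/2) = (1/0.016) × 119.4 × 3.416^(2/3) × 0.00049^(1/2) = 375 m³/s.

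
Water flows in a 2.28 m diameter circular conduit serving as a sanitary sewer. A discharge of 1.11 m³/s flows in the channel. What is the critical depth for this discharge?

y_c = 0.474 m

At critical depth, Q² T / (g A³) = 1, i.e. A³/T = Q²/g = 1.11²/9.81 = 0.1256.
Try y = 0.579 m: A³/T = 0.2738 — over.
Try y = 0.42 m: A³/T = 0.07801 — short.
Try y = 0.474 m: A³/T = 0.1253 — close enough.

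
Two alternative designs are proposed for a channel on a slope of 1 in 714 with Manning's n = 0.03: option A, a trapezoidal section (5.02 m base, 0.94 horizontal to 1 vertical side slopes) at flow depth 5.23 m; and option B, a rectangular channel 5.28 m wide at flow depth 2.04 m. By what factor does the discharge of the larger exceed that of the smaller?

8.48

Channel A: With bottom width b = 5.02 m and side slope z = 0.94: A = (b + zy)y = (5.02 + 0.94×5.23)×5.23 = 51.97 m²; P = b + 2y√(1+z²) = 5.02 + 2×5.23×1.372 = 19.38 m. Hydraulic radius R = A/P = 51.97/19.38 = 2.682 m. Q_A = (1/0.03)·51.97·2.682^(2/3)·√0.001401 = 125.1 m³/s.
Channel B: Flow area A = b·y = 5.28 × 2.04 = 10.77 m². Wetted perimeter P = b + 2y = 5.28 + 2×2.04 = 9.36 m. Hydraulic radius R = A/P = 10.77/9.36 = 1.151 m. Q_B = (1/0.03)·10.77·1.151^(2/3)·√0.001401 = 14.76 m³/s.
The larger discharge is 125.1 m³/s and the smaller is 14.76 m³/s; the ratio is 8.48.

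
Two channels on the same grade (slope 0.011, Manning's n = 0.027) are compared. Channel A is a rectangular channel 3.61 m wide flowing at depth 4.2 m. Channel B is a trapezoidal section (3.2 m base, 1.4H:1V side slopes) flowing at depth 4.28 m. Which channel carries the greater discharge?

channel B

Channel A: Flow area A = b·y = 3.61 × 4.2 = 15.16 m². Wetted perimeter P = b + 2y = 3.61 + 2×4.2 = 12.01 m. Hydraulic radius R = A/P = 15.16/12.01 = 1.262 m. Q_A = (1/0.027)·15.16·1.262^(2/3)·√0.011 = 68.8 m³/s.
Channel B: With bottom width b = 3.2 m and side slope z = 1.4: A = (b + zy)y = (3.2 + 1.4×4.28)×4.28 = 39.34 m²; P = b + 2y√(1+z²) = 3.2 + 2×4.28×1.72 = 17.93 m. Hydraulic radius R = A/P = 39.34/17.93 = 2.195 m. Q_B = (1/0.027)·39.34·2.195^(2/3)·√0.011 = 258.1 m³/s.
Q_A = 68.8 m³/s vs Q_B = 258.1 m³/s, so channel B carries more.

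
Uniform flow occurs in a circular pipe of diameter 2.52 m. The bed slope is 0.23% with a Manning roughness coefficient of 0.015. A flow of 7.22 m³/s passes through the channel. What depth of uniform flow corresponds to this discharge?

y_n = 1.43 m

Manning's equation rearranged: A R^(2/3) = nQ / (1·√S) = 0.015 × 7.22 / (√0.0023) = 2.258.
Trying y = 1.6 m: A R^(2/3) = 2.68 — high.
Trying y = 1.26 m: A R^(2/3) = 1.833 — low.
Trying y = 1.43 m: A R^(2/3) = 2.257 — ≈ 2.258.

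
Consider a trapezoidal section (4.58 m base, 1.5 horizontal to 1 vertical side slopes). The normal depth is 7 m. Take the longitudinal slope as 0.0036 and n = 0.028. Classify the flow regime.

subcritical

With bottom width b = 4.58 m and side slope z = 1.5: A = (b + zy)y = (4.58 + 1.5×7)×7 = 105.6 m²; P = b + 2y√(1+z²) = 4.58 + 2×7×1.803 = 29.82 m.
Hydraulic radius R = A/P = 105.6/29.82 = 3.54 m.
V = (1/n) R^(2/3) √S = (1/0.028) × 3.54^(2/3) × √0.0036 = 4.977 m/s. Hydraulic depth D_h = A/T = 105.6/25.58 = 4.127 m.
Froude number Fr = V/√(g·D_h) = 4.977/√(9.81×4.127) = 0.782, which is less than 1, so the flow is subcritical.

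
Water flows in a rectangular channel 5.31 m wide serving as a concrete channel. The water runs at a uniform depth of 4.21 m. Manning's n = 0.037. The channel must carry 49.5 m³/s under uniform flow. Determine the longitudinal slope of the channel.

S = 0.0035

Flow area A = b·y = 5.31 × 4.21 = 22.36 m². Wetted perimeter P = b + 2y = 5.31 + 2×4.21 = 13.73 m.
Hydraulic radius R = A/P = 22.36/13.73 = 1.628 m.
From Manning's equation, S = [nQ / (1 A R^(2/3))]² = [0.037 × 49.5 / (1 × 22.36 × 1.628^(2/3))]² = 0.0035.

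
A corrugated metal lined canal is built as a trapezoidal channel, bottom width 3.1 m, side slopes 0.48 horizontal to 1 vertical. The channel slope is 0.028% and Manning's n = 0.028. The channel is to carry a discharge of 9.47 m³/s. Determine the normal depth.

y_n = 2.88 m

Manning's equation rearranged: A R^(2/3) = nQ / (1·√S) = 0.028 × 9.47 / (√0.00028) = 15.85.
At y = 3.65 m: A R^(2/3) = 24.04 — high.
At y = 2.4 m: A R^(2/3) = 11.6 — low.
At y = 2.88 m: A R^(2/3) = 15.85 — matches.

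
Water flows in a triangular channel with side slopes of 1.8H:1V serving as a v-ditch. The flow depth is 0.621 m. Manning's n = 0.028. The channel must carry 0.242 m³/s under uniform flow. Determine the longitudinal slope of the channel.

S = 0.000542

For a triangular section with side slope z = 1.8: A = zy² = 1.8×0.621² = 0.6942 m²; P = 2y√(1+z²) = 2×0.621×2.059 = 2.557 m.
Hydraulic radius R = A/P = 0.6942/2.557 = 0.2714 m.
From Manning's equation, S = [nQ / (1 A R^(2/3))]² = [0.028 × 0.242 / (1 × 0.6942 × 0.2714^(2/3))]² = 0.000542.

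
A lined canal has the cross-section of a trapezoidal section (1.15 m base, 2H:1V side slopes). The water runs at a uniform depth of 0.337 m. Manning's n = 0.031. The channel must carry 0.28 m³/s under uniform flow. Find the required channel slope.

S = 0.0014

With bottom width b = 1.15 m and side slope z = 2: A = (b + zy)y = (1.15 + 2×0.337)×0.337 = 0.6147 m²; P = b + 2y√(1+z²) = 1.15 + 2×0.337×2.236 = 2.657 m.
Hydraulic radius R = A/P = 0.6147/2.657 = 0.2313 m.
From Manning's equation, S = [nQ / (1 A R^(2/3))]² = [0.031 × 0.28 / (1 × 0.6147 × 0.2313^(2/3))]² = 0.0014.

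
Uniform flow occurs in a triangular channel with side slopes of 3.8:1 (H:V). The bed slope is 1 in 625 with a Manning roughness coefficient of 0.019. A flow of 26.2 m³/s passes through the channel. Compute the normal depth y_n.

Manning's equation rearranged: A R^(2/3) = nQ / (1·√S) = 0.019 × 26.2 / (√0.0016) = 12.44.
Trying y = 2.39 m: A R^(2/3) = 23.9 — high.
Trying y = 1.87 m: A R^(2/3) = 12.43 — ≈ 12.44.

y_n = 1.87 m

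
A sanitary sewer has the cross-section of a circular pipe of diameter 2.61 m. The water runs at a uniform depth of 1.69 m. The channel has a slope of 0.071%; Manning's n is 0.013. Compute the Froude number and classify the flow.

subcritical

For a circular section of diameter D = 2.61 m at depth y = 1.69 m, the central angle is θ = 2 arccos(1 − 2y/D) = 3.741 rad. Then A = (D²/8)(θ − sin θ) = 3.665 m² and P = Dθ/2 = 4.881 m.
Hydraulic radius R = A/P = 3.665/4.881 = 0.7508 m.
V = (1/n) R^(2/3) √S = (1/0.013) × 0.7508^(2/3) × √0.00071 = 1.693 m/s. Hydraulic depth D_h = A/T = 3.665/2.494 = 1.47 m.
Froude number Fr = V/√(g·D_h) = 1.693/√(9.81×1.47) = 0.446, which is less than 1, so the flow is subcritical.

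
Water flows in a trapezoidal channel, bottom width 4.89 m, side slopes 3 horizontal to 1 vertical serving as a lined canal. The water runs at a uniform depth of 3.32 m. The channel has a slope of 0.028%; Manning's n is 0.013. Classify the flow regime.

With bottom width b = 4.89 m and side slope z = 3: A = (b + zy)y = (4.89 + 3×3.32)×3.32 = 49.3 m²; P = b + 2y√(1+z²) = 4.89 + 2×3.32×3.162 = 25.89 m.
Hydraulic radius R = A/P = 49.3/25.89 = 1.904 m.
V = (1/n) R^(2/3) √S = (1/0.013) × 1.904^(2/3) × √0.00028 = 1.978 m/s. Hydraulic depth D_h = A/T = 49.3/24.81 = 1.987 m.
Froude number Fr = V/√(g·D_h) = 1.978/√(9.81×1.987) = 0.448, which is less than 1, so the flow is subcritical.

subcritical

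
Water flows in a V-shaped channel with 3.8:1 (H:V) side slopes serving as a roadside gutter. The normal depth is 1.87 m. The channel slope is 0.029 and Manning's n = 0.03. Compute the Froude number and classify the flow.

For a triangular section with side slope z = 3.8: A = zy² = 3.8×1.87² = 13.29 m²; P = 2y√(1+z²) = 2×1.87×3.929 = 14.7 m.
Hydraulic radius R = A/P = 13.29/14.7 = 0.9042 m.
V = (1/n) R^(2/3) √S = (1/0.03) × 0.9042^(2/3) × √0.029 = 5.308 m/s. Hydraulic depth D_h = A/T = 13.29/14.21 = 0.935 m.
Froude number Fr = V/√(g·D_h) = 5.308/√(9.81×0.935) = 1.75, which is greater than 1, so the flow is supercritical.

supercritical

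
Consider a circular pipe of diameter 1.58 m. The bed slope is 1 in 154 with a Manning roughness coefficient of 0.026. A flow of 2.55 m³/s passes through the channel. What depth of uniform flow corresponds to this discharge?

y_n = 1.05 m

Manning's equation rearranged: A R^(2/3) = nQ / (1·√S) = 0.026 × 2.55 / (√0.006494) = 0.8228.
Try y = 1.21 m: A R^(2/3) = 0.9856 — over.
Try y = 0.915 m: A R^(2/3) = 0.6712 — short.
Try y = 1.05 m: A R^(2/3) = 0.8238 — matches.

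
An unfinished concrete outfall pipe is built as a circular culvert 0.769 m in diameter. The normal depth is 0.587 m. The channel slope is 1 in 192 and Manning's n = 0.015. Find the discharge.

For a circular section of diameter D = 0.769 m at depth y = 0.587 m, the central angle is θ = 2 arccos(1 − 2y/D) = 4.251 rad. Then A = (D²/8)(θ − sin θ) = 0.3804 m² and P = Dθ/2 = 1.634 m.
Hydraulic radius R = A/P = 0.3804/1.634 = 0.2327 m.
Manning's equation: Q = (1/n) A R^(2/3) S^(1/2) = (1/0.015) × 0.3804 × 0.2327^(2/3) × 0.005208^(1/2) = 0.693 m³/s.

Q = 0.693 m³/s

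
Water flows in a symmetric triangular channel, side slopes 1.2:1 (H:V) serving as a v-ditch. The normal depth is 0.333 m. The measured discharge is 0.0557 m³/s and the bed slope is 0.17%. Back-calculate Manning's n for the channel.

n = 0.025

For a triangular section with side slope z = 1.2: A = zy² = 1.2×0.333² = 0.1331 m²; P = 2y√(1+z²) = 2×0.333×1.562 = 1.04 m.
Hydraulic radius R = A/P = 0.1331/1.04 = 0.1279 m.
Rearranging Manning's equation: n = (1/Q) A R^(2/3) S^(1/2) = (1/0.0557) × 0.1331 × 0.1279^(2/3) × √0.0017 = 0.025.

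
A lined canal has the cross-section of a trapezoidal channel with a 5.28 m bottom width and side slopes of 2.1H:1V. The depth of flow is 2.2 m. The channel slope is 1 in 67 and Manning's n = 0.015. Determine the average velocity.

V = 10.2 m/s

With bottom width b = 5.28 m and side slope z = 2.1: A = (b + zy)y = (5.28 + 2.1×2.2)×2.2 = 21.78 m²; P = b + 2y√(1+z²) = 5.28 + 2×2.2×2.326 = 15.51 m.
Hydraulic radius R = A/P = 21.78/15.51 = 1.404 m.
From Manning's equation, V = (1/n) R^(2/3) S^(1/2) = (1/0.015) × 1.404^(2/3) × 0.01493^(1/2) = 10.2 m/s.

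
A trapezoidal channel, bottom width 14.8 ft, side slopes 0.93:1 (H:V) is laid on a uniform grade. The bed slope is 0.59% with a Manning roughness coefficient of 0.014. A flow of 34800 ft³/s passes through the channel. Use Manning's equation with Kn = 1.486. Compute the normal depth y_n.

y_n = 23.6 ft

Manning's equation rearranged: A R^(2/3) = nQ / (1.486·√S) = 0.014 × 34800 / (1.486 × √0.0059) = 4268.
Try y = 27.8 ft: A R^(2/3) = 6073 — too large.
Try y = 17.5 ft: A R^(2/3) = 2298 — too small.
Try y = 23.6 ft: A R^(2/3) = 4274 — ≈ 4268.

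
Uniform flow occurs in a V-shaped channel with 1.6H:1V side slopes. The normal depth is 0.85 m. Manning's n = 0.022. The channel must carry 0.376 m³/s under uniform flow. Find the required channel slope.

S = 0.0002

For a triangular section with side slope z = 1.6: A = zy² = 1.6×0.85² = 1.156 m²; P = 2y√(1+z²) = 2×0.85×1.887 = 3.208 m.
Hydraulic radius R = A/P = 1.156/3.208 = 0.3604 m.
From Manning's equation, S = [nQ / (1 A R^(2/3))]² = [0.022 × 0.376 / (1 × 1.156 × 0.3604^(2/3))]² = 0.0002.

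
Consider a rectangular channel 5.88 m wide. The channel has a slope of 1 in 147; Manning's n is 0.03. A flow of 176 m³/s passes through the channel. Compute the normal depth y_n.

y_n = 6.75 m

Manning's equation rearranged: A R^(2/3) = nQ / (1·√S) = 0.03 × 176 / (√0.006803) = 64.02.
Trying y = 7.6 m: A R^(2/3) = 73.75 — high.
Trying y = 6.75 m: A R^(2/3) = 64.01 — matches.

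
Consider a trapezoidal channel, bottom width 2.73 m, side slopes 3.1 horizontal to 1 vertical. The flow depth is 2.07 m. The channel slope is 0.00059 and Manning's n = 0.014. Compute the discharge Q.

Q = 36.4 m³/s

With bottom width b = 2.73 m and side slope z = 3.1: A = (b + zy)y = (2.73 + 3.1×2.07)×2.07 = 18.93 m²; P = b + 2y√(1+z²) = 2.73 + 2×2.07×3.257 = 16.22 m.
Hydraulic radius R = A/P = 18.93/16.22 = 1.168 m.
Manning's equation: Q = (1/n) A R^(2/3) S^(1/2) = (1/0.014) × 18.93 × 1.168^(2/3) × 0.00059^(1/2) = 36.4 m³/s.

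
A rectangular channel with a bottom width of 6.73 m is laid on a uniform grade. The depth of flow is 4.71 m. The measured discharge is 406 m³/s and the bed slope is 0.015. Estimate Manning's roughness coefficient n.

Flow area A = b·y = 6.73 × 4.71 = 31.7 m². Wetted perimeter P = b + 2y = 6.73 + 2×4.71 = 16.15 m.
Hydraulic radius R = A/P = 31.7/16.15 = 1.963 m.
Rearranging Manning's equation: n = (1/Q) A R^(2/3) S^(1/2) = (1/406) × 31.7 × 1.963^(2/3) × √0.015 = 0.015.

n = 0.015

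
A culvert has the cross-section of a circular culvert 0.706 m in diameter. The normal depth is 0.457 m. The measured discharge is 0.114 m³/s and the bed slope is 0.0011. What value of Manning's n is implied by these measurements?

For a circular section of diameter D = 0.706 m at depth y = 0.457 m, the central angle is θ = 2 arccos(1 − 2y/D) = 3.74 rad. Then A = (D²/8)(θ − sin θ) = 0.2681 m² and P = Dθ/2 = 1.32 m.
Hydraulic radius R = A/P = 0.2681/1.32 = 0.2031 m.
Rearranging Manning's equation: n = (1/Q) A R^(2/3) S^(1/2) = (1/0.114) × 0.2681 × 0.2031^(2/3) × √0.0011 = 0.0269.

n = 0.0269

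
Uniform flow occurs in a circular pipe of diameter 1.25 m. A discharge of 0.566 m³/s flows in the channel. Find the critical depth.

At critical depth, Q² T / (g A³) = 1, i.e. A³/T = Q²/g = 0.566²/9.81 = 0.03266.
At y = 0.443 m: A³/T = 0.04936 — too large.
At y = 0.29 m: A³/T = 0.009531 — too small.
At y = 0.398 m: A³/T = 0.03263 — matches.

y_c = 0.398 m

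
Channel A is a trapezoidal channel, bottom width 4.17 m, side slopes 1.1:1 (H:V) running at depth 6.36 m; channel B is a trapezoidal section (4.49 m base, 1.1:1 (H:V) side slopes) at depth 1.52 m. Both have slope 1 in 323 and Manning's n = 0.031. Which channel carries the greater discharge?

Channel A: With bottom width b = 4.17 m and side slope z = 1.1: A = (b + zy)y = (4.17 + 1.1×6.36)×6.36 = 71.02 m²; P = b + 2y√(1+z²) = 4.17 + 2×6.36×1.487 = 23.08 m. Hydraulic radius R = A/P = 71.02/23.08 = 3.077 m. Q_A = (1/0.031)·71.02·3.077^(2/3)·√0.003096 = 269.7 m³/s.
Channel B: With bottom width b = 4.49 m and side slope z = 1.1: A = (b + zy)y = (4.49 + 1.1×1.52)×1.52 = 9.366 m²; P = b + 2y√(1+z²) = 4.49 + 2×1.52×1.487 = 9.009 m. Hydraulic radius R = A/P = 9.366/9.009 = 1.04 m. Q_B = (1/0.031)·9.366·1.04^(2/3)·√0.003096 = 17.25 m³/s.
Q_A = 269.7 m³/s vs Q_B = 17.25 m³/s, so channel A carries more.

channel A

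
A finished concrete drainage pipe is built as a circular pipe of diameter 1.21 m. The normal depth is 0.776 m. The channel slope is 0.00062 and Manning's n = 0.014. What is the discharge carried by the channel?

For a circular section of diameter D = 1.21 m at depth y = 0.776 m, the central angle is θ = 2 arccos(1 − 2y/D) = 3.715 rad. Then A = (D²/8)(θ − sin θ) = 0.7791 m² and P = Dθ/2 = 2.247 m.
Hydraulic radius R = A/P = 0.7791/2.247 = 0.3467 m.
Manning's equation: Q = (1/n) A R^(2/3) S^(1/2) = (1/0.014) × 0.7791 × 0.3467^(2/3) × 0.00062^(1/2) = 0.684 m³/s.

Q = 0.684 m³/s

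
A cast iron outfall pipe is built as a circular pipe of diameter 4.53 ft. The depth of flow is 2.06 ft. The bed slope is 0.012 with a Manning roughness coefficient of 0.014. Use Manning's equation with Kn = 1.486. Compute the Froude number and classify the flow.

For a circular section of diameter D = 4.53 ft at depth y = 2.06 ft, the central angle is θ = 2 arccos(1 − 2y/D) = 2.96 rad. Then A = (D²/8)(θ − sin θ) = 7.131 ft² and P = Dθ/2 = 6.705 ft.
Hydraulic radius R = A/P = 7.131/6.705 = 1.064 ft.
V = (1.486/n) R^(2/3) √S = (1.486/0.014) × 1.064^(2/3) × √0.012 = 12.11 ft/s. Hydraulic depth D_h = A/T = 7.131/4.511 = 1.581 ft.
Froude number Fr = V/√(g·D_h) = 12.11/√(32.2×1.581) = 1.7, which is greater than 1, so the flow is supercritical.

supercritical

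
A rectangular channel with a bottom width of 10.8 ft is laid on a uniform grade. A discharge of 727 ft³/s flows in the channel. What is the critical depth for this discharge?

For a rectangular channel, critical depth y_c = (q²/g)^(1/3) where q = Q/b = 727/10.8 = 67.31 ft²/s.
So y_c = (67.31²/32.2)^(1/3) = 5.2 ft.

y_c = 5.2 ft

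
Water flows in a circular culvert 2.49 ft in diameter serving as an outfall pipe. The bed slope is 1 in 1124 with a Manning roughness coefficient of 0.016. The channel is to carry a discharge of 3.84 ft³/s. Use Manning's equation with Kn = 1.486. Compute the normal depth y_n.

y_n = 1.08 ft

Manning's equation rearranged: A R^(2/3) = nQ / (1.486·√S) = 0.016 × 3.84 / (1.486 × √0.0008897) = 1.386.
At y = 1.26 ft: A R^(2/3) = 1.811 — too large.
At y = 1.08 ft: A R^(2/3) = 1.385 — matches.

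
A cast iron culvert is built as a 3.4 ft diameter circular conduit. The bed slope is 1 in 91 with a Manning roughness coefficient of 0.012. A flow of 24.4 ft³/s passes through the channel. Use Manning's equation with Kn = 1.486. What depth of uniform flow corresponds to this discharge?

y_n = 1.11 ft

Manning's equation rearranged: A R^(2/3) = nQ / (1.486·√S) = 0.012 × 24.4 / (1.486 × √0.01099) = 1.88.
Trying y = 1.26 ft: A R^(2/3) = 2.384 — high.
Trying y = 0.904 ft: A R^(2/3) = 1.26 — low.
Trying y = 1.11 ft: A R^(2/3) = 1.877 — close enough.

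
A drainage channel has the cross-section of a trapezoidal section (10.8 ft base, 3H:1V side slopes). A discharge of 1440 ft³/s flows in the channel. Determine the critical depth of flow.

At critical depth, Q² T / (g A³) = 1, i.e. A³/T = Q²/g = 1440²/32.2 = 64400.
Try y = 6.42 ft: A³/T = 145700 — over.
Try y = 4.67 ft: A³/T = 40070 — short.
Try y = 5.26 ft: A³/T = 64520 — close enough.

y_c = 5.26 ft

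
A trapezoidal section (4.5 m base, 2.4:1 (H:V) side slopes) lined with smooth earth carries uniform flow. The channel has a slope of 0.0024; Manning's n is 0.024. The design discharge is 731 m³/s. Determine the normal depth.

y_n = 7.04 m

Manning's equation rearranged: A R^(2/3) = nQ / (1·√S) = 0.024 × 731 / (√0.0024) = 358.1.
Trying y = 4.84 m: A R^(2/3) = 148.6 — too small.
Trying y = 7.04 m: A R^(2/3) = 358 — ≈ 358.1.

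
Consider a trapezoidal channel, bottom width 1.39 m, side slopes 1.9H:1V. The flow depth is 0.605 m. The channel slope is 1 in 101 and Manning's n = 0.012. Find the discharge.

Q = 6.75 m³/s

With bottom width b = 1.39 m and side slope z = 1.9: A = (b + zy)y = (1.39 + 1.9×0.605)×0.605 = 1.536 m²; P = b + 2y√(1+z²) = 1.39 + 2×0.605×2.147 = 3.988 m.
Hydraulic radius R = A/P = 1.536/3.988 = 0.3853 m.
Manning's equation: Q = (1/n) A R^(2/3) S^(1/2) = (1/0.012) × 1.536 × 0.3853^(2/3) × 0.009901^(1/2) = 6.75 m³/s.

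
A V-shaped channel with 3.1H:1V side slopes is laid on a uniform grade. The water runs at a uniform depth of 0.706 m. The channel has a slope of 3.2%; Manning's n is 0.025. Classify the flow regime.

supercritical

For a triangular section with side slope z = 3.1: A = zy² = 3.1×0.706² = 1.545 m²; P = 2y√(1+z²) = 2×0.706×3.257 = 4.599 m.
Hydraulic radius R = A/P = 1.545/4.599 = 0.336 m.
V = (1/n) R^(2/3) √S = (1/0.025) × 0.336^(2/3) × √0.032 = 3.458 m/s. Hydraulic depth D_h = A/T = 1.545/4.377 = 0.353 m.
Froude number Fr = V/√(g·D_h) = 3.458/√(9.81×0.353) = 1.86, which is greater than 1, so the flow is supercritical.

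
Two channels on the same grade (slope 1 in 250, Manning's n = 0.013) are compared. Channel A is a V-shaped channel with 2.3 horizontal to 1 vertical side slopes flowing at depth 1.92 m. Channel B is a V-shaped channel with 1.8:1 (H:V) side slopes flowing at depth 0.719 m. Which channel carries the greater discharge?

Channel A: For a triangular section with side slope z = 2.3: A = zy² = 2.3×1.92² = 8.479 m²; P = 2y√(1+z²) = 2×1.92×2.508 = 9.631 m. Hydraulic radius R = A/P = 8.479/9.631 = 0.8804 m. Q_A = (1/0.013)·8.479·0.8804^(2/3)·√0.004 = 37.89 m³/s.
Channel B: For a triangular section with side slope z = 1.8: A = zy² = 1.8×0.719² = 0.9305 m²; P = 2y√(1+z²) = 2×0.719×2.059 = 2.961 m. Hydraulic radius R = A/P = 0.9305/2.961 = 0.3143 m. Q_B = (1/0.013)·0.9305·0.3143^(2/3)·√0.004 = 2.093 m³/s.
Q_A = 37.89 m³/s vs Q_B = 2.093 m³/s, so channel A carries more.

channel A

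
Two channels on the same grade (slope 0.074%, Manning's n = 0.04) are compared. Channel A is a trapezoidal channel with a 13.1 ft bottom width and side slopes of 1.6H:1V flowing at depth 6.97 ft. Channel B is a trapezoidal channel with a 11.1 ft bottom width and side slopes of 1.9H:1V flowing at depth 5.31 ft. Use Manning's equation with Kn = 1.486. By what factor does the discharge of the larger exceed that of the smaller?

Channel A: With bottom width b = 13.1 ft and side slope z = 1.6: A = (b + zy)y = (13.1 + 1.6×6.97)×6.97 = 169 ft²; P = b + 2y√(1+z²) = 13.1 + 2×6.97×1.887 = 39.4 ft. Hydraulic radius R = A/P = 169/39.4 = 4.29 ft. Q_A = (1.486/0.04)·169·4.29^(2/3)·√0.00074 = 451 ft³/s.
Channel B: With bottom width b = 11.1 ft and side slope z = 1.9: A = (b + zy)y = (11.1 + 1.9×5.31)×5.31 = 112.5 ft²; P = b + 2y√(1+z²) = 11.1 + 2×5.31×2.147 = 33.9 ft. Hydraulic radius R = A/P = 112.5/33.9 = 3.319 ft. Q_B = (1.486/0.04)·112.5·3.319^(2/3)·√0.00074 = 253 ft³/s.
The larger discharge is 451 ft³/s and the smaller is 253 ft³/s; the ratio is 1.78.

1.78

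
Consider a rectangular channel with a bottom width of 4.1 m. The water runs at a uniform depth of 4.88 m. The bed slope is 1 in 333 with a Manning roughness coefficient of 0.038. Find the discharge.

Flow area A = b·y = 4.1 × 4.88 = 20.01 m². Wetted perimeter P = b + 2y = 4.1 + 2×4.88 = 13.86 m.
Hydraulic radius R = A/P = 20.01/13.86 = 1.444 m.
Manning's equation: Q = (1/n) A R^(2/3) S^(1/2) = (1/0.038) × 20.01 × 1.444^(2/3) × 0.003003^(1/2) = 36.9 m³/s.

Q = 36.9 m³/s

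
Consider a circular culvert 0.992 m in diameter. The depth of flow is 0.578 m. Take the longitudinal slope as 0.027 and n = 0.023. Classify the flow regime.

supercritical

For a circular section of diameter D = 0.992 m at depth y = 0.578 m, the central angle is θ = 2 arccos(1 − 2y/D) = 3.474 rad. Then A = (D²/8)(θ − sin θ) = 0.4674 m² and P = Dθ/2 = 1.723 m.
Hydraulic radius R = A/P = 0.4674/1.723 = 0.2713 m.
V = (1/n) R^(2/3) √S = (1/0.023) × 0.2713^(2/3) × √0.027 = 2.994 m/s. Hydraulic depth D_h = A/T = 0.4674/0.9783 = 0.4778 m.
Froude number Fr = V/√(g·D_h) = 2.994/√(9.81×0.4778) = 1.38, which is greater than 1, so the flow is supercritical.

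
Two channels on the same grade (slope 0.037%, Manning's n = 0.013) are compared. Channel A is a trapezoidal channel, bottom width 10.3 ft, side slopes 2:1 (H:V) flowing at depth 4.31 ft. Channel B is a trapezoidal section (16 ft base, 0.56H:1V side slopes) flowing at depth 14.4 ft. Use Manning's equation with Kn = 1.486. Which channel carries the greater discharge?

channel B

Channel A: With bottom width b = 10.3 ft and side slope z = 2: A = (b + zy)y = (10.3 + 2×4.31)×4.31 = 81.55 ft²; P = b + 2y√(1+z²) = 10.3 + 2×4.31×2.236 = 29.57 ft. Hydraulic radius R = A/P = 81.55/29.57 = 2.757 ft. Q_A = (1.486/0.013)·81.55·2.757^(2/3)·√0.00037 = 352.6 ft³/s.
Channel B: With bottom width b = 16 ft and side slope z = 0.56: A = (b + zy)y = (16 + 0.56×14.4)×14.4 = 346.5 ft²; P = b + 2y√(1+z²) = 16 + 2×14.4×1.146 = 49.01 ft. Hydraulic radius R = A/P = 346.5/49.01 = 7.071 ft. Q_B = (1.486/0.013)·346.5·7.071^(2/3)·√0.00037 = 2807 ft³/s.
Q_A = 352.6 ft³/s vs Q_B = 2807 ft³/s, so channel B carries more.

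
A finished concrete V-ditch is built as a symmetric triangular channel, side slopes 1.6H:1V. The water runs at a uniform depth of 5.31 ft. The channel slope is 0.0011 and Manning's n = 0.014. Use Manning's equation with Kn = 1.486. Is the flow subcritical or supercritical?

subcritical

For a triangular section with side slope z = 1.6: A = zy² = 1.6×5.31² = 45.11 ft²; P = 2y√(1+z²) = 2×5.31×1.887 = 20.04 ft.
Hydraulic radius R = A/P = 45.11/20.04 = 2.251 ft.
V = (1.486/n) R^(2/3) √S = (1.486/0.014) × 2.251^(2/3) × √0.0011 = 6.047 ft/s. Hydraulic depth D_h = A/T = 45.11/16.99 = 2.655 ft.
Froude number Fr = V/√(g·D_h) = 6.047/√(32.2×2.655) = 0.654, which is less than 1, so the flow is subcritical.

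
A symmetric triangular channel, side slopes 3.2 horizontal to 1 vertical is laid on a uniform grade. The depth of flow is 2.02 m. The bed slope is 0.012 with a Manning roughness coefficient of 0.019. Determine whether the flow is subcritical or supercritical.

For a triangular section with side slope z = 3.2: A = zy² = 3.2×2.02² = 13.06 m²; P = 2y√(1+z²) = 2×2.02×3.353 = 13.54 m.
Hydraulic radius R = A/P = 13.06/13.54 = 0.964 m.
V = (1/n) R^(2/3) √S = (1/0.019) × 0.964^(2/3) × √0.012 = 5.626 m/s. Hydraulic depth D_h = A/T = 13.06/12.93 = 1.01 m.
Froude number Fr = V/√(g·D_h) = 5.626/√(9.81×1.01) = 1.79, which is greater than 1, so the flow is supercritical.

supercritical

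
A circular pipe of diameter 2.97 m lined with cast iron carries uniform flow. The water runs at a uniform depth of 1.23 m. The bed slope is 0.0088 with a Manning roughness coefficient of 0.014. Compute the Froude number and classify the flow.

For a circular section of diameter D = 2.97 m at depth y = 1.23 m, the central angle is θ = 2 arccos(1 − 2y/D) = 2.796 rad. Then A = (D²/8)(θ − sin θ) = 2.71 m² and P = Dθ/2 = 4.153 m.
Hydraulic radius R = A/P = 2.71/4.153 = 0.6527 m.
V = (1/n) R^(2/3) √S = (1/0.014) × 0.6527^(2/3) × √0.0088 = 5.042 m/s. Hydraulic depth D_h = A/T = 2.71/2.926 = 0.9263 m.
Froude number Fr = V/√(g·D_h) = 5.042/√(9.81×0.9263) = 1.67, which is greater than 1, so the flow is supercritical.

supercritical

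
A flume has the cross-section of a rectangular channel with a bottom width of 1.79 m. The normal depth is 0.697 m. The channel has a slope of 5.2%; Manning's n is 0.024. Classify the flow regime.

Flow area A = b·y = 1.79 × 0.697 = 1.248 m². Wetted perimeter P = b + 2y = 1.79 + 2×0.697 = 3.184 m.
Hydraulic radius R = A/P = 1.248/3.184 = 0.3918 m.
V = (1/n) R^(2/3) √S = (1/0.024) × 0.3918^(2/3) × √0.052 = 5.088 m/s. Hydraulic depth D_h = A/T = 1.248/1.79 = 0.697 m.
Froude number Fr = V/√(g·D_h) = 5.088/√(9.81×0.697) = 1.95, which is greater than 1, so the flow is supercritical.

supercritical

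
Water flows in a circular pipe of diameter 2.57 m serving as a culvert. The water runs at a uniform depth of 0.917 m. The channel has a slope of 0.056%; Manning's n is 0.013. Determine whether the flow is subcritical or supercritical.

For a circular section of diameter D = 2.57 m at depth y = 0.917 m, the central angle is θ = 2 arccos(1 − 2y/D) = 2.561 rad. Then A = (D²/8)(θ − sin θ) = 1.661 m² and P = Dθ/2 = 3.29 m.
Hydraulic radius R = A/P = 1.661/3.29 = 0.5048 m.
V = (1/n) R^(2/3) √S = (1/0.013) × 0.5048^(2/3) × √0.00056 = 1.154 m/s. Hydraulic depth D_h = A/T = 1.661/2.462 = 0.6746 m.
Froude number Fr = V/√(g·D_h) = 1.154/√(9.81×0.6746) = 0.449, which is less than 1, so the flow is subcritical.

subcritical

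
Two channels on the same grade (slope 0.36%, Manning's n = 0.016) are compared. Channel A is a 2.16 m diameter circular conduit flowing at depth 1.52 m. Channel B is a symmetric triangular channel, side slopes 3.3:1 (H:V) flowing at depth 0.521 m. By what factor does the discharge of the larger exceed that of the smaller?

Channel A: For a circular section of diameter D = 2.16 m at depth y = 1.52 m, the central angle is θ = 2 arccos(1 − 2y/D) = 3.981 rad. Then A = (D²/8)(θ − sin θ) = 2.756 m² and P = Dθ/2 = 4.299 m. Hydraulic radius R = A/P = 2.756/4.299 = 0.6409 m. Q_A = (1/0.016)·2.756·0.6409^(2/3)·√0.0036 = 7.682 m³/s.
Channel B: For a triangular section with side slope z = 3.3: A = zy² = 3.3×0.521² = 0.8958 m²; P = 2y√(1+z²) = 2×0.521×3.448 = 3.593 m. Hydraulic radius R = A/P = 0.8958/3.593 = 0.2493 m. Q_B = (1/0.016)·0.8958·0.2493^(2/3)·√0.0036 = 1.331 m³/s.
The larger discharge is 7.682 m³/s and the smaller is 1.331 m³/s; the ratio is 5.77.

5.77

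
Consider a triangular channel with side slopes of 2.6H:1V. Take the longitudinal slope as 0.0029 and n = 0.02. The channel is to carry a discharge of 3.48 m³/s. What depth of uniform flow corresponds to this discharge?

y_n = 0.931 m

Manning's equation rearranged: A R^(2/3) = nQ / (1·√S) = 0.02 × 3.48 / (√0.0029) = 1.292.
Trying y = 1.13 m: A R^(2/3) = 2.167 — over.
Trying y = 0.636 m: A R^(2/3) = 0.468 — short.
Trying y = 0.931 m: A R^(2/3) = 1.293 — close enough.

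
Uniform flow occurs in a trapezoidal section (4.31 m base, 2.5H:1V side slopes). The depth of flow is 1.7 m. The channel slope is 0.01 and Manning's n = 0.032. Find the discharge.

With bottom width b = 4.31 m and side slope z = 2.5: A = (b + zy)y = (4.31 + 2.5×1.7)×1.7 = 14.55 m²; P = b + 2y√(1+z²) = 4.31 + 2×1.7×2.693 = 13.46 m.
Hydraulic radius R = A/P = 14.55/13.46 = 1.081 m.
Manning's equation: Q = (1/n) A R^(2/3) S^(1/2) = (1/0.032) × 14.55 × 1.081^(2/3) × 0.01^(1/2) = 47.9 m³/s.

Q = 47.9 m³/s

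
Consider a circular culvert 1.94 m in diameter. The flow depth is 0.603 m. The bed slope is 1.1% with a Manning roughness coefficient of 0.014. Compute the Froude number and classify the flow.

For a circular section of diameter D = 1.94 m at depth y = 0.603 m, the central angle is θ = 2 arccos(1 − 2y/D) = 2.366 rad. Then A = (D²/8)(θ − sin θ) = 0.7834 m² and P = Dθ/2 = 2.295 m.
Hydraulic radius R = A/P = 0.7834/2.295 = 0.3414 m.
V = (1/n) R^(2/3) √S = (1/0.014) × 0.3414^(2/3) × √0.011 = 3.659 m/s. Hydraulic depth D_h = A/T = 0.7834/1.796 = 0.4362 m.
Froude number Fr = V/√(g·D_h) = 3.659/√(9.81×0.4362) = 1.77, which is greater than 1, so the flow is supercritical.

supercritical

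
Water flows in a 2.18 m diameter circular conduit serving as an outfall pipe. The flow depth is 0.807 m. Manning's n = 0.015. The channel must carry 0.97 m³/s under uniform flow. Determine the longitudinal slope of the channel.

S = 0.0004

For a circular section of diameter D = 2.18 m at depth y = 0.807 m, the central angle is θ = 2 arccos(1 − 2y/D) = 2.616 rad. Then A = (D²/8)(θ − sin θ) = 1.256 m² and P = Dθ/2 = 2.852 m.
Hydraulic radius R = A/P = 1.256/2.852 = 0.4405 m.
From Manning's equation, S = [nQ / (1 A R^(2/3))]² = [0.015 × 0.97 / (1 × 1.256 × 0.4405^(2/3))]² = 0.0004.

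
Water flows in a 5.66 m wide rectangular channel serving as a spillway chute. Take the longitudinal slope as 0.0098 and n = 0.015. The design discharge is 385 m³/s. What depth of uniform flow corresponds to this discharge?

y_n = 6.55 m

Manning's equation rearranged: A R^(2/3) = nQ / (1·√S) = 0.015 × 385 / (√0.0098) = 58.34.
Trying y = 5.02 m: A R^(2/3) = 42.2 — short.
Trying y = 8.26 m: A R^(2/3) = 76.86 — over.
Trying y = 6.55 m: A R^(2/3) = 58.38 — matches.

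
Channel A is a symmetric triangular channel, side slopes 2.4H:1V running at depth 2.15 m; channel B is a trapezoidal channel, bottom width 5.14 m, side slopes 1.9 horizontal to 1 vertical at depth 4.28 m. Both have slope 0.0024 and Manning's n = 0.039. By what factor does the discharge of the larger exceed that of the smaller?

9.26

Channel A: For a triangular section with side slope z = 2.4: A = zy² = 2.4×2.15² = 11.09 m²; P = 2y√(1+z²) = 2×2.15×2.6 = 11.18 m. Hydraulic radius R = A/P = 11.09/11.18 = 0.9923 m. Q_A = (1/0.039)·11.09·0.9923^(2/3)·√0.0024 = 13.86 m³/s.
Channel B: With bottom width b = 5.14 m and side slope z = 1.9: A = (b + zy)y = (5.14 + 1.9×4.28)×4.28 = 56.8 m²; P = b + 2y√(1+z²) = 5.14 + 2×4.28×2.147 = 23.52 m. Hydraulic radius R = A/P = 56.8/23.52 = 2.415 m. Q_B = (1/0.039)·56.8·2.415^(2/3)·√0.0024 = 128.4 m³/s.
The larger discharge is 128.4 m³/s and the smaller is 13.86 m³/s; the ratio is 9.26.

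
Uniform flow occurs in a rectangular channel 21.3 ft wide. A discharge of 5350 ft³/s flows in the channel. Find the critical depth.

For a rectangular channel, critical depth y_c = (q²/g)^(1/3) where q = Q/b = 5350/21.3 = 251.2 ft²/s.
So y_c = (251.2²/32.2)^(1/3) = 12.5 ft.

y_c = 12.5 ft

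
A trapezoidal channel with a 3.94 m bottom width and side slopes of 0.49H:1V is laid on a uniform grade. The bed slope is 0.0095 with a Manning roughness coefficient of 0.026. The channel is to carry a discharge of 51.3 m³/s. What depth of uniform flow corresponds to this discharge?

Manning's equation rearranged: A R^(2/3) = nQ / (1·√S) = 0.026 × 51.3 / (√0.0095) = 13.68.
Trying y = 2.52 m: A R^(2/3) = 16.05 — over.
Trying y = 1.56 m: A R^(2/3) = 7.289 — short.
Trying y = 2.29 m: A R^(2/3) = 13.68 — matches.

y_n = 2.29 m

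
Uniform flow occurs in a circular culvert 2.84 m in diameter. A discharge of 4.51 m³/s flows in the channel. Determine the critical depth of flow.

y_c = 0.916 m

At critical depth, Q² T / (g A³) = 1, i.e. A³/T = Q²/g = 4.51²/9.81 = 2.073.
Trying y = 1.02 m: A³/T = 3.146 — over.
Trying y = 0.756 m: A³/T = 0.9861 — short.
Trying y = 0.916 m: A³/T = 2.077 — close enough.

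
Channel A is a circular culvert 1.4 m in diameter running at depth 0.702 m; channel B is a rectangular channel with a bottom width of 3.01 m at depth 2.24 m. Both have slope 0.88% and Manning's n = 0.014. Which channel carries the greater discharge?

Channel A: For a circular section of diameter D = 1.4 m at depth y = 0.702 m, the central angle is θ = 2 arccos(1 − 2y/D) = 3.147 rad. Then A = (D²/8)(θ − sin θ) = 0.7725 m² and P = Dθ/2 = 2.203 m. Hydraulic radius R = A/P = 0.7725/2.203 = 0.3506 m. Q_A = (1/0.014)·0.7725·0.3506^(2/3)·√0.0088 = 2.574 m³/s.
Channel B: Flow area A = b·y = 3.01 × 2.24 = 6.742 m². Wetted perimeter P = b + 2y = 3.01 + 2×2.24 = 7.49 m. Hydraulic radius R = A/P = 6.742/7.49 = 0.9002 m. Q_B = (1/0.014)·6.742·0.9002^(2/3)·√0.0088 = 42.12 m³/s.
Q_A = 2.574 m³/s vs Q_B = 42.12 m³/s, so channel B carries more.

channel B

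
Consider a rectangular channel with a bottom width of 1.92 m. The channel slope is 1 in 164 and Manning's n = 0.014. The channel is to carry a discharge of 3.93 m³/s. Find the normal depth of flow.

y_n = 0.679 m

Manning's equation rearranged: A R^(2/3) = nQ / (1·√S) = 0.014 × 3.93 / (√0.006098) = 0.7046.
At y = 0.784 m: A R^(2/3) = 0.8596 — over.
At y = 0.554 m: A R^(2/3) = 0.5296 — short.
At y = 0.679 m: A R^(2/3) = 0.705 — ≈ 0.7046.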